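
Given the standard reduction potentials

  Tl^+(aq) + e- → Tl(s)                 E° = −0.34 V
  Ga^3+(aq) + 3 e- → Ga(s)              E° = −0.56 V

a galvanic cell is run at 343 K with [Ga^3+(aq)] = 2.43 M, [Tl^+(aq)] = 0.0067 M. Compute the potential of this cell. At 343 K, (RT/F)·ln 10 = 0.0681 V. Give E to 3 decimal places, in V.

+0.063 V

Since E°(Tl⁺/Tl) > E°(Ga³⁺/Ga), Tl⁺/Tl serves as the cathode.
E°cell = −0.34 − (−0.56) = +0.22 V, with n = 3 electrons transferred.
Balancing gives 3 Tl^+(aq) + Ga(s) → 3 Tl(s) + Ga^3+(aq); hence Q = [Ga^3+(aq)] / [Tl^+(aq)]^3 = 8.08×10^6 (log Q = 6.907).
E = E° − (0.0681/n)·log Q = +0.22 − (0.0681/3)(6.907) = +0.063 V.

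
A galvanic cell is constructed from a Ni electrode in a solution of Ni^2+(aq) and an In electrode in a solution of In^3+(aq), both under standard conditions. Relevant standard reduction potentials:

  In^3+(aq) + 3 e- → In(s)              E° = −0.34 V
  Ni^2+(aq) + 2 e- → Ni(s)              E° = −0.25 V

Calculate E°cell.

The Ni²⁺/Ni couple has the higher E°, so Ni ion is reduced (cathode) and In is oxidized (anode).
E°cell = E°(cathode) − E°(anode) = −0.25 − (−0.34) = +0.09 V.

+0.09 V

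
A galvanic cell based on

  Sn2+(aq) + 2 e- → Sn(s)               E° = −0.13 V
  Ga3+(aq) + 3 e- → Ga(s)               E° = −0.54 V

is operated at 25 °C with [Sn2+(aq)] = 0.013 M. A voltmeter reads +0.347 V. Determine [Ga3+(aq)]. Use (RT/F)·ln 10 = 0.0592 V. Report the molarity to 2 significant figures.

2.3 M

Sn²⁺/Sn is the cathode (higher E°); E°cell = −0.13 − (−0.54) = +0.41 V with n = 6.
Since E = E° − (0.0592/n)·log Q, log Q = n(E° − E)/0.0592 = 6.385.
For 3 Sn2+(aq) + 2 Ga(s) → 3 Sn(s) + 2 Ga3+(aq), the reaction quotient is Q = [Ga3+(aq)]^2 / [Sn2+(aq)]^3.
Isolating [Ga3+(aq)] in Q = 10^{6.385} yields log [Ga3+(aq)] = 0.363, i.e. 2.3 M.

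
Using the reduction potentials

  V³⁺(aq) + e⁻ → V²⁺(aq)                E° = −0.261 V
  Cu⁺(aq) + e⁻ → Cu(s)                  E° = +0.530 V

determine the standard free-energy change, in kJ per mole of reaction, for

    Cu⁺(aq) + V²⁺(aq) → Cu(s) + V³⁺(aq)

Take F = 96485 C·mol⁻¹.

−76.3 kJ/mol

In the reaction as written Cu⁺(aq) is reduced, so the Cu⁺/Cu couple is the cathode and V³⁺/V²⁺ is the anode.
E°cell = +0.530 − (−0.261) = +0.791 V; balancing electrons gives n = 1.
ΔG° = −nFE°cell = −(1)(96485)(+0.791) J/mol = −76.3 kJ/mol.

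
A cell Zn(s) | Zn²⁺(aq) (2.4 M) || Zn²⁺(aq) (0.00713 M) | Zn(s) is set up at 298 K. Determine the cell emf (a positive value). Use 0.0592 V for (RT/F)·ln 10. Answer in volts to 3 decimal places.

For a concentration cell E°cell = 0, since both electrodes use the same couple.
The compartment with the higher Zn²⁺(aq) concentration (2.4 M) acts as the cathode; ions are reduced there and produced at the dilute (0.00713 M) anode.
With n = 2, Ecell = −(0.0592/2)·log([dilute]/[conc]) = −(0.0592/2)·log(0.00713/2.4) = +0.075 V.

0.075 V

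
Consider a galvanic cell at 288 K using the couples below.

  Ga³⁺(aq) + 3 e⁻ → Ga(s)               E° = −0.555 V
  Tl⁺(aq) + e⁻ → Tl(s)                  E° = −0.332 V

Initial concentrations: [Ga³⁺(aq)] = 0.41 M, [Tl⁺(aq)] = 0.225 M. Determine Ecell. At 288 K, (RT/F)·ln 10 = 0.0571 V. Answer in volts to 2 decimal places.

+0.19 V

The Tl⁺/Tl couple has the more positive E°, so it is the cathode; Ga³⁺/Ga is the anode.
E°cell = −0.332 − (−0.555) = +0.223 V, with n = 3 electrons transferred.
The balanced reaction is 3 Tl⁺(aq) + Ga(s) → 3 Tl(s) + Ga³⁺(aq), so Q = [Ga³⁺(aq)] / [Tl⁺(aq)]^3 = 36 and log Q = 1.556.
E = E° − (0.0571/n)·log Q = +0.223 − (0.0571/3)(1.556) = +0.19 V.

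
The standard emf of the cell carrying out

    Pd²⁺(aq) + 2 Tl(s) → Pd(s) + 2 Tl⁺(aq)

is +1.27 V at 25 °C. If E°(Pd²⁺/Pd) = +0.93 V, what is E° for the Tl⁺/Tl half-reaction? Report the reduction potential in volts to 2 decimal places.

In the reaction as written the Pd²⁺/Pd couple is reduced (cathode) and Tl⁺/Tl is oxidized (anode), so E°cell = E°(Pd²⁺/Pd) − E°(Tl⁺/Tl).
E°(Tl⁺/Tl) = E°(cathode) − E°cell = +0.93 − (+1.27) = −0.34 V.

−0.34 V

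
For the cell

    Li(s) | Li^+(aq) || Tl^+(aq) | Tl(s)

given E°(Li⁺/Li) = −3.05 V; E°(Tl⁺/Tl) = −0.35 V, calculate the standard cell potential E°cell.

By convention the left-hand electrode in cell notation is the anode (oxidation) and the right-hand electrode is the cathode (reduction).
E°cell = E°(right) − E°(left) = −0.35 − (−3.05) = +2.70 V.

+2.70 V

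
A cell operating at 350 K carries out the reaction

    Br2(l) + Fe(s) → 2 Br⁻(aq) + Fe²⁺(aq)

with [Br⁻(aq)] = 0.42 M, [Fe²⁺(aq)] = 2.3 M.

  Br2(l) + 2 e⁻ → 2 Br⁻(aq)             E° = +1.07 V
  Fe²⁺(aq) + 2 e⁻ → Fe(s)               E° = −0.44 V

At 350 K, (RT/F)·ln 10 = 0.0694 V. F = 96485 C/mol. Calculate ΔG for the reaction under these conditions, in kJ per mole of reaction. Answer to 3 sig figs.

−294 kJ/mol

With Br₂/Br⁻ reduced at the cathode, E°cell = +1.07 − (−0.44) = +1.51 V and n = 2.
The reaction quotient is [Br⁻(aq)]^2·[Fe²⁺(aq)] = 0.406; by Nernst, E = +1.51 − (0.0694/2)(−0.392) = +1.5236 V.
Finally ΔG = −nFE = −(2)(96485 C/mol)(+1.5236 V) = −294 kJ/mol.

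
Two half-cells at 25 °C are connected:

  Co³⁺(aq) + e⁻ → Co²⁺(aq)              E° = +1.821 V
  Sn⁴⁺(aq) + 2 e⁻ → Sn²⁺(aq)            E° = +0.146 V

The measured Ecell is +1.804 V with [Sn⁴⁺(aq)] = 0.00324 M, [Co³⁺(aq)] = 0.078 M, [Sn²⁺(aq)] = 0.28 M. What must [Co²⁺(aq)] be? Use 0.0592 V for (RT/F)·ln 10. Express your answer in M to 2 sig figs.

0.0048 M

The Co³⁺/Co²⁺ couple has the larger reduction potential, so it is the cathode: E°cell = +1.821 − (+0.146) = +1.675 V and n = 2.
From the Nernst equation, log Q = n(E° − E)/0.0592 = 2·(+1.675 − (+1.804))/0.0592 = −4.358.
The balanced reaction is 2 Co³⁺(aq) + Sn²⁺(aq) → 2 Co²⁺(aq) + Sn⁴⁺(aq), so Q = ([Co²⁺(aq)]^2·[Sn⁴⁺(aq)]) / ([Co³⁺(aq)]^2·[Sn²⁺(aq)]).
Isolating [Co²⁺(aq)] in Q = 10^{−4.358} yields log [Co²⁺(aq)] = −2.319, i.e. 0.0048 M.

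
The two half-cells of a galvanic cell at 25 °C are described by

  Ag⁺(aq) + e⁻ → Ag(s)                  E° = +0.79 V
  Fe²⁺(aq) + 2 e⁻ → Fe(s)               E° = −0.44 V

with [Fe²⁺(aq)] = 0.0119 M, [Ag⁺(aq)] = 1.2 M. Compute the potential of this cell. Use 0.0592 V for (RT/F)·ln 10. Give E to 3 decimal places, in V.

Since E°(Ag⁺/Ag) > E°(Fe²⁺/Fe), Ag⁺/Ag serves as the cathode.
E°cell = +0.79 − (−0.44) = +1.23 V, with n = 2 electrons transferred.
Balancing gives 2 Ag⁺(aq) + Fe(s) → 2 Ag(s) + Fe²⁺(aq); hence Q = [Fe²⁺(aq)] / [Ag⁺(aq)]^2 = 0.00826 (log Q = −2.083).
E = E° − (0.0592/n)·log Q = +1.23 − (0.0592/2)(−2.083) = +1.292 V.

+1.292 V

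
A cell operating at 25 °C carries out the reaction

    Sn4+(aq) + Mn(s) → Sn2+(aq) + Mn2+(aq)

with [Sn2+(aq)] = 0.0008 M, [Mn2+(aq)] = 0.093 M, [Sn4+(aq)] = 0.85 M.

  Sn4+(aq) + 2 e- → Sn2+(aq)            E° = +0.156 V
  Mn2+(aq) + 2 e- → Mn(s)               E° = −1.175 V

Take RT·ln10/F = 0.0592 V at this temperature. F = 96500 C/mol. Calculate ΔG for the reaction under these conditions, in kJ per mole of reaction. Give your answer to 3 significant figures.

E°cell = +0.156 − (−1.175) = +1.331 V; the balanced reaction transfers n = 2 electrons.
Q = ([Sn2+(aq)]·[Mn2+(aq)]) / [Sn4+(aq)] = 8.75×10^−5, so log Q = −4.058 and E = +1.331 − (0.0592/2)(−4.058) = +1.4511 V.
Finally ΔG = −nFE = −(2)(96500 C/mol)(+1.4511 V) = −280 kJ/mol.

−280 kJ/mol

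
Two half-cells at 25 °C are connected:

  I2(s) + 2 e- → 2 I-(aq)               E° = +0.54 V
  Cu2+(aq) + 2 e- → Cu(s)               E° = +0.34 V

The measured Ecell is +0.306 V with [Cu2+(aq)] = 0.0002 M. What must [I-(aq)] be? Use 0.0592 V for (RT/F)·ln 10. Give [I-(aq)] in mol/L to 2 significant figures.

1.1 M

With I₂/I⁻ at the cathode and Cu²⁺/Cu at the anode, E°cell = +0.54 − (+0.34) = +0.20 V (n = 2).
Rearranging E = E° − (0.0592/n)·log Q gives log Q = 2(+0.20 − (+0.306))/0.0592 = −3.581.
For I2(s) + Cu(s) → 2 I-(aq) + Cu2+(aq), the reaction quotient is Q = [I-(aq)]^2·[Cu2+(aq)].
Solving for the unknown gives log [I-(aq)] = 0.059, so [I-(aq)] ≈ 1.1 M.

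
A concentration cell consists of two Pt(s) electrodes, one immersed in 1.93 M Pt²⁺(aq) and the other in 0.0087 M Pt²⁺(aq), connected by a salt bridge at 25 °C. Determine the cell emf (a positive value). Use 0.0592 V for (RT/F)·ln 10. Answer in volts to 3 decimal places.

0.069 V

For a concentration cell E°cell = 0, since both electrodes use the same couple.
The compartment with the higher Pt²⁺(aq) concentration (1.93 M) acts as the cathode; ions are reduced there and produced at the dilute (0.0087 M) anode.
With n = 2, Ecell = −(0.0592/2)·log([dilute]/[conc]) = −(0.0592/2)·log(0.0087/1.93) = +0.069 V.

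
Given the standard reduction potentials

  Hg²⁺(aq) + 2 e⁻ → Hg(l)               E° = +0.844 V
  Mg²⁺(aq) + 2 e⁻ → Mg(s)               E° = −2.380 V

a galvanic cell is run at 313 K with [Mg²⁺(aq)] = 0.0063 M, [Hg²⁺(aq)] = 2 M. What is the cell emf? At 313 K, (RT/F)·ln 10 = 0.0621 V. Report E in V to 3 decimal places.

+3.302 V

The Hg²⁺/Hg couple has the more positive E°, so it is the cathode; Mg²⁺/Mg is the anode.
E°cell = +0.844 − (−2.380) = +3.224 V, with n = 2 electrons transferred.
Balancing gives Hg²⁺(aq) + Mg(s) → Hg(l) + Mg²⁺(aq); hence Q = [Mg²⁺(aq)] / [Hg²⁺(aq)] = 0.00315 (log Q = −2.502).
Applying E = E° − (RT ln10/nF)·log Q gives +3.224 − (0.0621/2)(−2.502) = +3.302 V.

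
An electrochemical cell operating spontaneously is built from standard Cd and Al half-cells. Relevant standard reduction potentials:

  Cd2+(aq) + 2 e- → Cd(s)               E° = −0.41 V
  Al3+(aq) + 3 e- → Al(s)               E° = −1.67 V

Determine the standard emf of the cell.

+1.26 V

The Cd²⁺/Cd couple has the higher E°, so Cd ion is reduced (cathode) and Al is oxidized (anode).
E°cell = E°(cathode) − E°(anode) = −0.41 − (−1.67) = +1.26 V.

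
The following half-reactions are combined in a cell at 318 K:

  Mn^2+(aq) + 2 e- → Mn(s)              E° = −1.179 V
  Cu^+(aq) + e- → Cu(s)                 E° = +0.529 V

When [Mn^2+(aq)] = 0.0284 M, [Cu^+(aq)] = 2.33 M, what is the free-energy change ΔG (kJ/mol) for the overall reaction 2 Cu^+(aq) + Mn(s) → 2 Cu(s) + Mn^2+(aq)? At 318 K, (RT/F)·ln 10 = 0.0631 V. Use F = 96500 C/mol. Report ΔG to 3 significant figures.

The standard cell potential is +0.529 − (−1.179) = +1.708 V, with n = 2 electrons in the balanced equation.
The reaction quotient is [Mn^2+(aq)] / [Cu^+(aq)]^2 = 0.00523; by Nernst, E = +1.708 − (0.0631/2)(−2.281) = +1.7800 V.
ΔG = −nFE = −(2)(96500)(+1.7800) J/mol = −344 kJ/mol.

−344 kJ/mol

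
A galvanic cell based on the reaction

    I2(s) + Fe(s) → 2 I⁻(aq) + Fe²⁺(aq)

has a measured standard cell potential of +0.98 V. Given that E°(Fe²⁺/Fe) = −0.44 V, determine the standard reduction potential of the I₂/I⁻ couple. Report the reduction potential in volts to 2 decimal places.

In the reaction as written the I₂/I⁻ couple is reduced (cathode) and Fe²⁺/Fe is oxidized (anode), so E°cell = E°(I₂/I⁻) − E°(Fe²⁺/Fe).
E°(I₂/I⁻) = E°cell + E°(anode) = +0.98 + (−0.44) = +0.54 V.

+0.54 V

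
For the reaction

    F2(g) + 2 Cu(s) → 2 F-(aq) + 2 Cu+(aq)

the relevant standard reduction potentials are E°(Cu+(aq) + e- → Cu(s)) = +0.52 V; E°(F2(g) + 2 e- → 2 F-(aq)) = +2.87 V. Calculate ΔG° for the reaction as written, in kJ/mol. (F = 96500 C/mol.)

−454 kJ/mol

In the reaction as written F2(g) is reduced, so the F₂/F⁻ couple is the cathode and Cu⁺/Cu is the anode.
E°cell = +2.87 − (+0.52) = +2.35 V; balancing electrons gives n = 2.
ΔG° = −nFE°cell = −(2)(96500)(+2.35) J/mol = −454 kJ/mol.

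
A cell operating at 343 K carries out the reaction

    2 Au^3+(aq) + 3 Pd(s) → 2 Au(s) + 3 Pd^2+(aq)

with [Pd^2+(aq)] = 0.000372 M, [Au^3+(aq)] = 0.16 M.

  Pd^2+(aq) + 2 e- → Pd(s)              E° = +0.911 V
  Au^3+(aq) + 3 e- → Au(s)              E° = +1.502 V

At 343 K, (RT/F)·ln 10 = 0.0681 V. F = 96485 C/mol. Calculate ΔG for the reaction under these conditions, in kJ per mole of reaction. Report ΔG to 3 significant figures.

−399 kJ/mol

E°cell = +1.502 − (+0.911) = +0.591 V; the balanced reaction transfers n = 6 electrons.
Here Q = [Pd^2+(aq)]^3 / [Au^3+(aq)]^2 = 2.01×10^−9 (log Q = −8.697), giving E = +0.591 − (0.0681/6)·(−8.697) = +0.6897 V.
Finally ΔG = −nFE = −(6)(96485 C/mol)(+0.6897 V) = −399 kJ/mol.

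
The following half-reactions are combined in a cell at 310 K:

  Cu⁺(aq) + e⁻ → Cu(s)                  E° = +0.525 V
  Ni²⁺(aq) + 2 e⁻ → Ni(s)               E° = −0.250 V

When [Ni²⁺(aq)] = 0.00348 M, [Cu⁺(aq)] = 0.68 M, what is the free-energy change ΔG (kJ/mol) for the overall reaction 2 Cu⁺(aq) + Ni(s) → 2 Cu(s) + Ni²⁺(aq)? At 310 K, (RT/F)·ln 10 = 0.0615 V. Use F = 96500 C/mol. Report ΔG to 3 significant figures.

−162 kJ/mol

The standard cell potential is +0.525 − (−0.250) = +0.775 V, with n = 2 electrons in the balanced equation.
Q = [Ni²⁺(aq)] / [Cu⁺(aq)]^2 = 0.00753, so log Q = −2.123 and E = +0.775 − (0.0615/2)(−2.123) = +0.8403 V.
Finally ΔG = −nFE = −(2)(96500 C/mol)(+0.8403 V) = −162 kJ/mol.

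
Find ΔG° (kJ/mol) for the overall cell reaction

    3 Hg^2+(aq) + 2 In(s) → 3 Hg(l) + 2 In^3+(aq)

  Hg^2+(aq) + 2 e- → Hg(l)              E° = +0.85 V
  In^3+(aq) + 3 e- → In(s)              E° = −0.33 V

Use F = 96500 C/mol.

−683 kJ/mol

In the reaction as written Hg^2+(aq) is reduced, so the Hg²⁺/Hg couple is the cathode and In³⁺/In is the anode.
E°cell = +0.85 − (−0.33) = +1.18 V; balancing electrons gives n = 6.
ΔG° = −nFE°cell = −(6)(96500)(+1.18) J/mol = −683 kJ/mol.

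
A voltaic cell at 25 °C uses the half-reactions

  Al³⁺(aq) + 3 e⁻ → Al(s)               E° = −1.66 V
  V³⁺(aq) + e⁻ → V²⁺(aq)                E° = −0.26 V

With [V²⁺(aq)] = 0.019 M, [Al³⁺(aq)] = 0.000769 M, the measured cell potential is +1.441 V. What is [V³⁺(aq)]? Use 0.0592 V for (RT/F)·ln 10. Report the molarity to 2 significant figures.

0.0086 M

V³⁺/V²⁺ is the cathode (higher E°); E°cell = −0.26 − (−1.66) = +1.40 V with n = 3.
Since E = E° − (0.0592/n)·log Q, log Q = n(E° − E)/0.0592 = −2.078.
The balanced reaction is 3 V³⁺(aq) + Al(s) → 3 V²⁺(aq) + Al³⁺(aq), so Q = ([V²⁺(aq)]^3·[Al³⁺(aq)]) / [V³⁺(aq)]^3.
Substituting the known concentrations and solving, log [V³⁺(aq)] = −2.067 and [V³⁺(aq)] = 0.0086 M.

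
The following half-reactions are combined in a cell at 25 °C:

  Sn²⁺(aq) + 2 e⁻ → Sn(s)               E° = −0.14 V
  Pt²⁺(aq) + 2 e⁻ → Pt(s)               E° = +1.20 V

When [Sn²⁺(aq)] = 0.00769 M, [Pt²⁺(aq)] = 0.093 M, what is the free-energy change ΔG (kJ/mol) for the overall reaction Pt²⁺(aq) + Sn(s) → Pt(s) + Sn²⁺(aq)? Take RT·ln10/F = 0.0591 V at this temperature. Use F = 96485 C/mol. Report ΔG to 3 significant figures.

The standard cell potential is +1.20 − (−0.14) = +1.34 V, with n = 2 electrons in the balanced equation.
The reaction quotient is [Sn²⁺(aq)] / [Pt²⁺(aq)] = 0.0827; by Nernst, E = +1.34 − (0.0591/2)(−1.083) = +1.3720 V.
Then ΔG = −nFE = −2 × 96485 × +1.3720 J/mol = −265 kJ/mol.

−265 kJ/mol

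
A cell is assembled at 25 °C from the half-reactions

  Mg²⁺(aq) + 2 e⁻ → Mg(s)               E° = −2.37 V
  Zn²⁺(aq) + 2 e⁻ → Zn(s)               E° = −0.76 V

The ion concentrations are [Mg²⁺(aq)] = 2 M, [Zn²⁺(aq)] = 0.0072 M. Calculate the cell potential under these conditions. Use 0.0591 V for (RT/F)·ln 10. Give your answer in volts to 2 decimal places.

The Zn²⁺/Zn couple has the more positive E°, so it is the cathode; Mg²⁺/Mg is the anode.
E°cell = E°cat − E°an = −0.76 − (−2.37) = +1.61 V; n = 2.
For the overall reaction Zn²⁺(aq) + Mg(s) → Zn(s) + Mg²⁺(aq), Q = [Mg²⁺(aq)] / [Zn²⁺(aq)] = 278, giving log Q = 2.444.
Applying E = E° − (RT ln10/nF)·log Q gives +1.61 − (0.0591/2)(2.444) = +1.54 V.

+1.54 V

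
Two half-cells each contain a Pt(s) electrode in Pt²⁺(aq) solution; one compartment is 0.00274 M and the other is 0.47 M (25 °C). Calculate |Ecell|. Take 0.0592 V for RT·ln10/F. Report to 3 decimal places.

0.066 V

For a concentration cell E°cell = 0, since both electrodes use the same couple.
The compartment with the higher Pt²⁺(aq) concentration (0.47 M) acts as the cathode; ions are reduced there and produced at the dilute (0.00274 M) anode.
With n = 2, Ecell = −(0.0592/2)·log([dilute]/[conc]) = −(0.0592/2)·log(0.00274/0.47) = +0.066 V.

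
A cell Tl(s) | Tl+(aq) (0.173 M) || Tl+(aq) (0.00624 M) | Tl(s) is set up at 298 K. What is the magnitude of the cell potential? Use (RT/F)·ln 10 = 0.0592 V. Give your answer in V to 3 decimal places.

0.085 V

For a concentration cell E°cell = 0, since both electrodes use the same couple.
The compartment with the higher Tl+(aq) concentration (0.173 M) acts as the cathode; ions are reduced there and produced at the dilute (0.00624 M) anode.
With n = 1, Ecell = −(0.0592/1)·log([dilute]/[conc]) = −(0.0592/1)·log(0.00624/0.173) = +0.085 V.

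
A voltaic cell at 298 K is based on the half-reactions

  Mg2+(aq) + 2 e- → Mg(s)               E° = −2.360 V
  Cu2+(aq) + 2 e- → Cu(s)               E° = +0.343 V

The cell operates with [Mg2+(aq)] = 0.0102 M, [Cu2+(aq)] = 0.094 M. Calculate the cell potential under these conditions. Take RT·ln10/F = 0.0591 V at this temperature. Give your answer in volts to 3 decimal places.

+2.732 V

The Cu²⁺/Cu couple has the more positive E°, so it is the cathode; Mg²⁺/Mg is the anode.
E°cell = E°cat − E°an = +0.343 − (−2.360) = +2.703 V; n = 2.
Balancing gives Cu2+(aq) + Mg(s) → Cu(s) + Mg2+(aq); hence Q = [Mg2+(aq)] / [Cu2+(aq)] = 0.109 (log Q = −0.965).
Applying E = E° − (RT ln10/nF)·log Q gives +2.703 − (0.0591/2)(−0.965) = +2.732 V.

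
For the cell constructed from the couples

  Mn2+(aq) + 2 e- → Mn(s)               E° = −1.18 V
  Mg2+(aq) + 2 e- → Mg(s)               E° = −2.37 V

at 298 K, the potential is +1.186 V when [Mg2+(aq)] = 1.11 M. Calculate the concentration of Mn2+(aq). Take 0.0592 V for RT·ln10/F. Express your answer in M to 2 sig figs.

Mn²⁺/Mn is the cathode (higher E°); E°cell = −1.18 − (−2.37) = +1.19 V with n = 2.
Since E = E° − (0.0592/n)·log Q, log Q = n(E° − E)/0.0592 = 0.135.
Balancing electrons gives Mn2+(aq) + Mg(s) → Mn(s) + Mg2+(aq); thus Q = [Mg2+(aq)] / [Mn2+(aq)].
Substituting the known concentrations and solving, log [Mn2+(aq)] = −0.090 and [Mn2+(aq)] = 0.81 M.

0.81 M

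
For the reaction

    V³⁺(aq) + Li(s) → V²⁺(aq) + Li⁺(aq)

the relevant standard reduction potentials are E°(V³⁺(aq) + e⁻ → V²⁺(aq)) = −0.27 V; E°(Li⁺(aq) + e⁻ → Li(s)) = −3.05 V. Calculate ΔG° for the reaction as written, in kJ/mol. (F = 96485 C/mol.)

In the reaction as written V³⁺(aq) is reduced, so the V³⁺/V²⁺ couple is the cathode and Li⁺/Li is the anode.
E°cell = −0.27 − (−3.05) = +2.78 V; balancing electrons gives n = 1.
ΔG° = −nFE°cell = −(1)(96485)(+2.78) J/mol = −268 kJ/mol.

−268 kJ/mol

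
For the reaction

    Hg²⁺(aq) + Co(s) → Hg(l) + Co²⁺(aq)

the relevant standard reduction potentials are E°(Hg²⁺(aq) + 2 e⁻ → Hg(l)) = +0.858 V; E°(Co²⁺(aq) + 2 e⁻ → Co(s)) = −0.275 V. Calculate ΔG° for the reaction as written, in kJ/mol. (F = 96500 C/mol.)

−219 kJ/mol

In the reaction as written Hg²⁺(aq) is reduced, so the Hg²⁺/Hg couple is the cathode and Co²⁺/Co is the anode.
E°cell = +0.858 − (−0.275) = +1.133 V; balancing electrons gives n = 2.
ΔG° = −nFE°cell = −(2)(96500)(+1.133) J/mol = −219 kJ/mol.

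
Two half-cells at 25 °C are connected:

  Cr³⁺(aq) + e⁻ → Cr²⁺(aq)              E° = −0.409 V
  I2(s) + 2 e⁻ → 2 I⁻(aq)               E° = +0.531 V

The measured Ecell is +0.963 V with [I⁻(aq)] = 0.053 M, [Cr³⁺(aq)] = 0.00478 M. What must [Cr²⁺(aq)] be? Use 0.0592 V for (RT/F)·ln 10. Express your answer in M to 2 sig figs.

0.00062 M

The I₂/I⁻ couple has the larger reduction potential, so it is the cathode: E°cell = +0.531 − (−0.409) = +0.940 V and n = 2.
Rearranging E = E° − (0.0592/n)·log Q gives log Q = 2(+0.940 − (+0.963))/0.0592 = −0.777.
For I2(s) + 2 Cr²⁺(aq) → 2 I⁻(aq) + 2 Cr³⁺(aq), the reaction quotient is Q = ([I⁻(aq)]^2·[Cr³⁺(aq)]^2) / [Cr²⁺(aq)]^2.
Isolating [Cr²⁺(aq)] in Q = 10^{−0.777} yields log [Cr²⁺(aq)] = −3.208, i.e. 0.00062 M.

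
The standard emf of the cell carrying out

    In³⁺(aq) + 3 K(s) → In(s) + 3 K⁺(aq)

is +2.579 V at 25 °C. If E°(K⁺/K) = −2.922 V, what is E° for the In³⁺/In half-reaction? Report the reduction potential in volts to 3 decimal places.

In the reaction as written the In³⁺/In couple is reduced (cathode) and K⁺/K is oxidized (anode), so E°cell = E°(In³⁺/In) − E°(K⁺/K).
E°(In³⁺/In) = E°cell + E°(anode) = +2.579 + (−2.922) = −0.343 V.

−0.343 V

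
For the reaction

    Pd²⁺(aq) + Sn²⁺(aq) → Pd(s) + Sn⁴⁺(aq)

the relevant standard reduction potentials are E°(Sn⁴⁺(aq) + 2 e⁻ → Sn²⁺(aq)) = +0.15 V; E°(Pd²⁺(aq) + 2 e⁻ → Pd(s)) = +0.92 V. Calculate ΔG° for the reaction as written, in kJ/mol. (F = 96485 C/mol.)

In the reaction as written Pd²⁺(aq) is reduced, so the Pd²⁺/Pd couple is the cathode and Sn⁴⁺/Sn²⁺ is the anode.
E°cell = +0.92 − (+0.15) = +0.77 V; balancing electrons gives n = 2.
ΔG° = −nFE°cell = −(2)(96485)(+0.77) J/mol = −149 kJ/mol.

−149 kJ/mol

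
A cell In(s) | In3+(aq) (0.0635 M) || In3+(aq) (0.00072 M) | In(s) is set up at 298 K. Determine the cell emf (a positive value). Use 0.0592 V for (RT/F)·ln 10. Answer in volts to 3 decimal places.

For a concentration cell E°cell = 0, since both electrodes use the same couple.
The compartment with the higher In3+(aq) concentration (0.0635 M) acts as the cathode; ions are reduced there and produced at the dilute (0.00072 M) anode.
With n = 3, Ecell = −(0.0592/3)·log([dilute]/[conc]) = −(0.0592/3)·log(0.00072/0.0635) = +0.038 V.

0.038 V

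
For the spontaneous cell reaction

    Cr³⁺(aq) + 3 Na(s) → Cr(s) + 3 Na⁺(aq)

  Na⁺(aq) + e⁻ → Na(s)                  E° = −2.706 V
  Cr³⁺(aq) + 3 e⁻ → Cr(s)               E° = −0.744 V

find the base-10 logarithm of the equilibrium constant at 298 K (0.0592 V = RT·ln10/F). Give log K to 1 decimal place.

log K = 99.4

The Cr³⁺/Cr couple is reduced (cathode); E°cell = −0.744 − (−2.706) = +1.962 V with n = 3.
At equilibrium E = 0, so log K = nE°cell / 0.0592 = (3)(+1.962) / 0.0592 = 99.4.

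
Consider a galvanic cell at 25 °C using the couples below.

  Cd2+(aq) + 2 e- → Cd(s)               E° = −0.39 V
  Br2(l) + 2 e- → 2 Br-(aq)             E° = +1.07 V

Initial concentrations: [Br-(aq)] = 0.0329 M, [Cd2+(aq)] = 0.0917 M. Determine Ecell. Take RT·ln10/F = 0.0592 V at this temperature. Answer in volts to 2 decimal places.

+1.58 V

The Br₂/Br⁻ couple has the more positive E°, so it is the cathode; Cd²⁺/Cd is the anode.
E°cell = +1.07 − (−0.39) = +1.46 V, with n = 2 electrons transferred.
For the overall reaction Br2(l) + Cd(s) → 2 Br-(aq) + Cd2+(aq), Q = [Br-(aq)]^2·[Cd2+(aq)] = 9.93×10^−5, giving log Q = −4.003.
E = E° − (0.0592/n)·log Q = +1.46 − (0.0592/2)(−4.003) = +1.58 V.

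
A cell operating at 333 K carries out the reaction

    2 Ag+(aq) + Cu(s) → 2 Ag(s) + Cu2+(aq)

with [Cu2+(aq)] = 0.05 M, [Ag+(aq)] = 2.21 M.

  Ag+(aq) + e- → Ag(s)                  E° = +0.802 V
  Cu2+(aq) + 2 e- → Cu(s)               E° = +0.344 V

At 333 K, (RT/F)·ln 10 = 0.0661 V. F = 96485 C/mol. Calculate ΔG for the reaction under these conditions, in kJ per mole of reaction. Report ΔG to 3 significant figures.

−101 kJ/mol

With Ag⁺/Ag reduced at the cathode, E°cell = +0.802 − (+0.344) = +0.458 V and n = 2.
Q = [Cu2+(aq)] / [Ag+(aq)]^2 = 0.0102, so log Q = −1.990 and E = +0.458 − (0.0661/2)(−1.990) = +0.5238 V.
Finally ΔG = −nFE = −(2)(96485 C/mol)(+0.5238 V) = −101 kJ/mol.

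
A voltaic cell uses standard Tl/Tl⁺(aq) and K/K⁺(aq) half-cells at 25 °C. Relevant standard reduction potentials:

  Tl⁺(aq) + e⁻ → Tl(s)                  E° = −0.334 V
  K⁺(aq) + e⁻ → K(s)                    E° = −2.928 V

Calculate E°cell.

+2.594 V

The Tl⁺/Tl couple has the higher E°, so Tl ion is reduced (cathode) and K is oxidized (anode).
E°cell = E°(cathode) − E°(anode) = −0.334 − (−2.928) = +2.594 V.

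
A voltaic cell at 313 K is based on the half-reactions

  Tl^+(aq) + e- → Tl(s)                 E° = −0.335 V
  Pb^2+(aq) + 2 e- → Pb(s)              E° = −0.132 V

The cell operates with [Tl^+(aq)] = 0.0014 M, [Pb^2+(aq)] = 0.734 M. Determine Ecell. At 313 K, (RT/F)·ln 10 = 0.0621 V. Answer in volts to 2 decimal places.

+0.38 V

The Pb²⁺/Pb couple has the more positive E°, so it is the cathode; Tl⁺/Tl is the anode.
The standard potential is −0.132 − (−0.335) = +0.203 V and the balanced reaction transfers n = 2 electrons.
For the overall reaction Pb^2+(aq) + 2 Tl(s) → Pb(s) + 2 Tl^+(aq), Q = [Tl^+(aq)]^2 / [Pb^2+(aq)] = 2.67×10^−6, giving log Q = −5.573.
By the Nernst equation, E = +0.203 − (0.0621/2)·(−5.573) = +0.38 V.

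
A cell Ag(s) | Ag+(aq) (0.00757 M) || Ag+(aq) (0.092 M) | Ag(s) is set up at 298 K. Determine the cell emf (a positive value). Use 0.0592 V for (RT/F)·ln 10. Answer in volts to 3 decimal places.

For a concentration cell E°cell = 0, since both electrodes use the same couple.
The compartment with the higher Ag+(aq) concentration (0.092 M) acts as the cathode; ions are reduced there and produced at the dilute (0.00757 M) anode.
With n = 1, Ecell = −(0.0592/1)·log([dilute]/[conc]) = −(0.0592/1)·log(0.00757/0.092) = +0.064 V.

0.064 V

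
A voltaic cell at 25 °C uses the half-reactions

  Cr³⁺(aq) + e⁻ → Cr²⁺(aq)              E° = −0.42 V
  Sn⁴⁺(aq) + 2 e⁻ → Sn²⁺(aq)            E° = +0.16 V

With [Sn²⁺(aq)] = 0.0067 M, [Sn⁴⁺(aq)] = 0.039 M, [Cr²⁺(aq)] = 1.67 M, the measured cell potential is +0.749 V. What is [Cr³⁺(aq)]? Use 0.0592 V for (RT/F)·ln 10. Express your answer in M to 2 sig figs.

0.0056 M

With Sn⁴⁺/Sn²⁺ at the cathode and Cr³⁺/Cr²⁺ at the anode, E°cell = +0.16 − (−0.42) = +0.58 V (n = 2).
Rearranging E = E° − (0.0592/n)·log Q gives log Q = 2(+0.58 − (+0.749))/0.0592 = −5.709.
Balancing electrons gives Sn⁴⁺(aq) + 2 Cr²⁺(aq) → Sn²⁺(aq) + 2 Cr³⁺(aq); thus Q = ([Sn²⁺(aq)]·[Cr³⁺(aq)]^2) / ([Sn⁴⁺(aq)]·[Cr²⁺(aq)]^2).
Substituting the known concentrations and solving, log [Cr³⁺(aq)] = −2.249 and [Cr³⁺(aq)] = 0.0056 M.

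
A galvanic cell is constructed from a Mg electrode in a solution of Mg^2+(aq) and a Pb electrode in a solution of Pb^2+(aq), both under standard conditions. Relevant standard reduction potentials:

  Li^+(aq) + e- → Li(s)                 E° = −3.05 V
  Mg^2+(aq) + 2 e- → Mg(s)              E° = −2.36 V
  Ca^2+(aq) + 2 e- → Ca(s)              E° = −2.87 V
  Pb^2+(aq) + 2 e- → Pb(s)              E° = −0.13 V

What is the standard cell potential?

Of the two couples in this cell, the one with the more positive reduction potential is reduced at the cathode: here that is Pb²⁺/Pb (−0.13 V); Mg²⁺/Mg (−2.36 V) is the anode.
E°cell = E°(cathode) − E°(anode) = −0.13 − (−2.36) = +2.23 V.

+2.23 V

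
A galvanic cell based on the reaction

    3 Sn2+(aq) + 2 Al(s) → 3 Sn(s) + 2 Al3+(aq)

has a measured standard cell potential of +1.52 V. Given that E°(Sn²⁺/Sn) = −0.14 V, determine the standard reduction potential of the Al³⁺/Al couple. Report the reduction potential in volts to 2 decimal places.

In the reaction as written the Sn²⁺/Sn couple is reduced (cathode) and Al³⁺/Al is oxidized (anode), so E°cell = E°(Sn²⁺/Sn) − E°(Al³⁺/Al).
E°(Al³⁺/Al) = E°(cathode) − E°cell = −0.14 − (+1.52) = −1.66 V.

−1.66 V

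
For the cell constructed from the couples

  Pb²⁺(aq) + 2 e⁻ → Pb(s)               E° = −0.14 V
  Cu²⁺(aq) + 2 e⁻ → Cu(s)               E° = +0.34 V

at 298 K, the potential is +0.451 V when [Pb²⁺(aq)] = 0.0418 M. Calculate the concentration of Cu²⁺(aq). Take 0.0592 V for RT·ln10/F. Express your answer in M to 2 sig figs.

0.0044 M

The Cu²⁺/Cu couple has the larger reduction potential, so it is the cathode: E°cell = +0.34 − (−0.14) = +0.48 V and n = 2.
Rearranging E = E° − (0.0592/n)·log Q gives log Q = 2(+0.48 − (+0.451))/0.0592 = 0.980.
For Cu²⁺(aq) + Pb(s) → Cu(s) + Pb²⁺(aq), the reaction quotient is Q = [Pb²⁺(aq)] / [Cu²⁺(aq)].
Substituting the known concentrations and solving, log [Cu²⁺(aq)] = −2.359 and [Cu²⁺(aq)] = 0.0044 M.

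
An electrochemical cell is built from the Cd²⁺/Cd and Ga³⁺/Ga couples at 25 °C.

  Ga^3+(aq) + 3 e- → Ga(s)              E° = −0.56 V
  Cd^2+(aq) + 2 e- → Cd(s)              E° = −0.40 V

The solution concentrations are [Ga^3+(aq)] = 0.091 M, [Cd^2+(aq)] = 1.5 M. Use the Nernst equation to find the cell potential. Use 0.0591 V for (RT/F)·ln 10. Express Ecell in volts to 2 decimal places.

+0.19 V

Cd²⁺/Cd is reduced (cathode, E° = −0.40 V) and Ga³⁺/Ga is oxidized (anode).
The standard potential is −0.40 − (−0.56) = +0.16 V and the balanced reaction transfers n = 6 electrons.
For the overall reaction 3 Cd^2+(aq) + 2 Ga(s) → 3 Cd(s) + 2 Ga^3+(aq), Q = [Ga^3+(aq)]^2 / [Cd^2+(aq)]^3 = 0.00245, giving log Q = −2.610.
Applying E = E° − (RT ln10/nF)·log Q gives +0.16 − (0.0591/6)(−2.610) = +0.19 V.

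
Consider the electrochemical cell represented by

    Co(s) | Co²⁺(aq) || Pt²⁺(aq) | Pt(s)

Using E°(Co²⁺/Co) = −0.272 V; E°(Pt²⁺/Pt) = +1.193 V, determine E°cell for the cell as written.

+1.465 V

By convention the left-hand electrode in cell notation is the anode (oxidation) and the right-hand electrode is the cathode (reduction).
E°cell = E°(right) − E°(left) = +1.193 − (−0.272) = +1.465 V.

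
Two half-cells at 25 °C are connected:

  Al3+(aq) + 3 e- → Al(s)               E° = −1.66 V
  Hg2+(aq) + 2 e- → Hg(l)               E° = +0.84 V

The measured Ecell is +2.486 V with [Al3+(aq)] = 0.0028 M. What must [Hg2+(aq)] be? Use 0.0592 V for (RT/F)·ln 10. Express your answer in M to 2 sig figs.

0.0067 M

With Hg²⁺/Hg at the cathode and Al³⁺/Al at the anode, E°cell = +0.84 − (−1.66) = +2.50 V (n = 6).
From the Nernst equation, log Q = n(E° − E)/0.0592 = 6·(+2.50 − (+2.486))/0.0592 = 1.419.
For 3 Hg2+(aq) + 2 Al(s) → 3 Hg(l) + 2 Al3+(aq), the reaction quotient is Q = [Al3+(aq)]^2 / [Hg2+(aq)]^3.
Solving for the unknown gives log [Hg2+(aq)] = −2.175, so [Hg2+(aq)] ≈ 0.0067 M.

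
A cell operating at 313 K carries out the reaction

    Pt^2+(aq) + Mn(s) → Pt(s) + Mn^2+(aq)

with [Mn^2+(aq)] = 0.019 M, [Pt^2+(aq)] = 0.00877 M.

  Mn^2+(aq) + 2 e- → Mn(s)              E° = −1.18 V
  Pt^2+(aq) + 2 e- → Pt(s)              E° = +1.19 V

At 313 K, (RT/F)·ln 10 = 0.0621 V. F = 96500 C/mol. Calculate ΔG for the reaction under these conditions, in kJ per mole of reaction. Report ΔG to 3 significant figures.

E°cell = +1.19 − (−1.18) = +2.37 V; the balanced reaction transfers n = 2 electrons.
Here Q = [Mn^2+(aq)] / [Pt^2+(aq)] = 2.17 (log Q = 0.336), giving E = +2.37 − (0.0621/2)·(0.336) = +2.3596 V.
Then ΔG = −nFE = −2 × 96500 × +2.3596 J/mol = −455 kJ/mol.

−455 kJ/mol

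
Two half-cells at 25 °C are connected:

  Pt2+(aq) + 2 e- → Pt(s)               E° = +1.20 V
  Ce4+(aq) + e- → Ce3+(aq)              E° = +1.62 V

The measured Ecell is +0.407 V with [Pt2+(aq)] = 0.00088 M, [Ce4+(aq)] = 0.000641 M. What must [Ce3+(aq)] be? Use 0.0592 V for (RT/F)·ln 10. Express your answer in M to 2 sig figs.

0.036 M

With Ce⁴⁺/Ce³⁺ at the cathode and Pt²⁺/Pt at the anode, E°cell = +1.62 − (+1.20) = +0.42 V (n = 2).
Since E = E° − (0.0592/n)·log Q, log Q = n(E° − E)/0.0592 = 0.439.
For 2 Ce4+(aq) + Pt(s) → 2 Ce3+(aq) + Pt2+(aq), the reaction quotient is Q = ([Ce3+(aq)]^2·[Pt2+(aq)]) / [Ce4+(aq)]^2.
Solving for the unknown gives log [Ce3+(aq)] = −1.446, so [Ce3+(aq)] ≈ 0.036 M.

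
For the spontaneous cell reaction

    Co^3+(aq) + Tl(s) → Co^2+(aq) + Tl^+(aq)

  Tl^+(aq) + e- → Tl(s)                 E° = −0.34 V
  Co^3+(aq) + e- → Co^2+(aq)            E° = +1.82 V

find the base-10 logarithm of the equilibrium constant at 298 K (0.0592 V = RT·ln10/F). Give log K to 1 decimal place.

The Co³⁺/Co²⁺ couple is reduced (cathode); E°cell = +1.82 − (−0.34) = +2.16 V with n = 1.
At equilibrium E = 0, so log K = nE°cell / 0.0592 = (1)(+2.16) / 0.0592 = 36.5.

log K = 36.5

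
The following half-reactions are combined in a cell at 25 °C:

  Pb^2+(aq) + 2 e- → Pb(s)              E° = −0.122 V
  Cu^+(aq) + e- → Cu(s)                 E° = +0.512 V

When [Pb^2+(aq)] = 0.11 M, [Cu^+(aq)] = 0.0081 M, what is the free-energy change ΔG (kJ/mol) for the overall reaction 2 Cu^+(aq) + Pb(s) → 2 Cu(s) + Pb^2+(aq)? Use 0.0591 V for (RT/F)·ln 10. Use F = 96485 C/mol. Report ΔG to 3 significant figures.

−104 kJ/mol

With Cu⁺/Cu reduced at the cathode, E°cell = +0.512 − (−0.122) = +0.634 V and n = 2.
Q = [Pb^2+(aq)] / [Cu^+(aq)]^2 = 1.68×10^3, so log Q = 3.224 and E = +0.634 − (0.0591/2)(3.224) = +0.5387 V.
Then ΔG = −nFE = −2 × 96485 × +0.5387 J/mol = −104 kJ/mol.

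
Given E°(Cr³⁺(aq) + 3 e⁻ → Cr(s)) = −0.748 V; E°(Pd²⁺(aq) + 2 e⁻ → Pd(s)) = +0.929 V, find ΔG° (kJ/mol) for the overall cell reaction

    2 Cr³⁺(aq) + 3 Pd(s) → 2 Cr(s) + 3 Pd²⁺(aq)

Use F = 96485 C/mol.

+971 kJ/mol

In the reaction as written Cr³⁺(aq) is reduced, so the Cr³⁺/Cr couple is the cathode and Pd²⁺/Pd is the anode.
E°cell = −0.748 − (+0.929) = −1.677 V; balancing electrons gives n = 6.
ΔG° = −nFE°cell = −(6)(96485)(−1.677) J/mol = +971 kJ/mol.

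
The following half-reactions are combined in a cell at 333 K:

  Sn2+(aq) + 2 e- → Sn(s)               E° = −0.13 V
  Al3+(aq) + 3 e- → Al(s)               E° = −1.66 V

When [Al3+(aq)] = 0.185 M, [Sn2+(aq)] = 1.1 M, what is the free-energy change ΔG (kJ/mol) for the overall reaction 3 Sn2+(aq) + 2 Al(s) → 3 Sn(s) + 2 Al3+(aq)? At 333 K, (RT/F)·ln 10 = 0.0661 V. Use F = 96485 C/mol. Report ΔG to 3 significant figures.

−896 kJ/mol

The standard cell potential is −0.13 − (−1.66) = +1.53 V, with n = 6 electrons in the balanced equation.
Here Q = [Al3+(aq)]^2 / [Sn2+(aq)]^3 = 0.0257 (log Q = −1.590), giving E = +1.53 − (0.0661/6)·(−1.590) = +1.5475 V.
Then ΔG = −nFE = −6 × 96485 × +1.5475 J/mol = −896 kJ/mol.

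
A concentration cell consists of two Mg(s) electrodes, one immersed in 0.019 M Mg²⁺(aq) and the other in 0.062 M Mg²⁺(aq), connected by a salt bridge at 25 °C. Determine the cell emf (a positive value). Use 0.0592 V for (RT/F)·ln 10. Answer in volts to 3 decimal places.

0.015 V

For a concentration cell E°cell = 0, since both electrodes use the same couple.
The compartment with the higher Mg²⁺(aq) concentration (0.062 M) acts as the cathode; ions are reduced there and produced at the dilute (0.019 M) anode.
With n = 2, Ecell = −(0.0592/2)·log([dilute]/[conc]) = −(0.0592/2)·log(0.019/0.062) = +0.015 V.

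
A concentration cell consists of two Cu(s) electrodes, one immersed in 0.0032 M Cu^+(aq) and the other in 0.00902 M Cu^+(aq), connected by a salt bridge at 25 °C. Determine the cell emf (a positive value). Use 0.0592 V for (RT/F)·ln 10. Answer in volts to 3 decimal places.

0.027 V

For a concentration cell E°cell = 0, since both electrodes use the same couple.
The compartment with the higher Cu^+(aq) concentration (0.00902 M) acts as the cathode; ions are reduced there and produced at the dilute (0.0032 M) anode.
With n = 1, Ecell = −(0.0592/1)·log([dilute]/[conc]) = −(0.0592/1)·log(0.0032/0.00902) = +0.027 V.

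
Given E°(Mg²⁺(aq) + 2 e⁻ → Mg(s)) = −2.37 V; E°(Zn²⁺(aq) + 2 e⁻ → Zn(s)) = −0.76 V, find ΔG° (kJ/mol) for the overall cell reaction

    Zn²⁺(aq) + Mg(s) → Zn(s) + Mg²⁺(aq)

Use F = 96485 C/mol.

In the reaction as written Zn²⁺(aq) is reduced, so the Zn²⁺/Zn couple is the cathode and Mg²⁺/Mg is the anode.
E°cell = −0.76 − (−2.37) = +1.61 V; balancing electrons gives n = 2.
ΔG° = −nFE°cell = −(2)(96485)(+1.61) J/mol = −311 kJ/mol.

−311 kJ/mol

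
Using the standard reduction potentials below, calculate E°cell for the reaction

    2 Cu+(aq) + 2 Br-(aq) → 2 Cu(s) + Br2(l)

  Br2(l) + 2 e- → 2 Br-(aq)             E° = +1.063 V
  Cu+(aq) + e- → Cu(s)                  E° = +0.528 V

−0.535 V

Cu+(aq) gains electrons, so the Cu⁺/Cu couple is the cathode; the Br₂/Br⁻ couple is the anode.
E°cell = E°(cathode) − E°(anode) = +0.528 − (+1.063) = −0.535 V.
The negative E°cell means the reaction is non-spontaneous in the direction written.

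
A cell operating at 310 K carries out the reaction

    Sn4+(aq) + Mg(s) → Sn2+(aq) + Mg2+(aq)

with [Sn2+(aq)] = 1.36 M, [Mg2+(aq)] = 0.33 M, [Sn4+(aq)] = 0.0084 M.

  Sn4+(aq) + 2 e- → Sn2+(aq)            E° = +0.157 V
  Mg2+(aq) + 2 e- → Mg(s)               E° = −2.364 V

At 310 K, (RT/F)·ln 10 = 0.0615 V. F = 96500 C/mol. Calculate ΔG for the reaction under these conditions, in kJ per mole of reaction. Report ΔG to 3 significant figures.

−476 kJ/mol

E°cell = +0.157 − (−2.364) = +2.521 V; the balanced reaction transfers n = 2 electrons.
Here Q = ([Sn2+(aq)]·[Mg2+(aq)]) / [Sn4+(aq)] = 53.4 (log Q = 1.728), giving E = +2.521 − (0.0615/2)·(1.728) = +2.4679 V.
Finally ΔG = −nFE = −(2)(96500 C/mol)(+2.4679 V) = −476 kJ/mol.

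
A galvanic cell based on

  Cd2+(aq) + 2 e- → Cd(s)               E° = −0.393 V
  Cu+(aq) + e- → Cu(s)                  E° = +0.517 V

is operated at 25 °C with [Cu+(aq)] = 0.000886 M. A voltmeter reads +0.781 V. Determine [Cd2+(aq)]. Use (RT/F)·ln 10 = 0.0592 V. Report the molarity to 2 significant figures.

0.018 M

The Cu⁺/Cu couple has the larger reduction potential, so it is the cathode: E°cell = +0.517 − (−0.393) = +0.910 V and n = 2.
Rearranging E = E° − (0.0592/n)·log Q gives log Q = 2(+0.910 − (+0.781))/0.0592 = 4.358.
For 2 Cu+(aq) + Cd(s) → 2 Cu(s) + Cd2+(aq), the reaction quotient is Q = [Cd2+(aq)] / [Cu+(aq)]^2.
Solving for the unknown gives log [Cd2+(aq)] = −1.747, so [Cd2+(aq)] ≈ 0.018 M.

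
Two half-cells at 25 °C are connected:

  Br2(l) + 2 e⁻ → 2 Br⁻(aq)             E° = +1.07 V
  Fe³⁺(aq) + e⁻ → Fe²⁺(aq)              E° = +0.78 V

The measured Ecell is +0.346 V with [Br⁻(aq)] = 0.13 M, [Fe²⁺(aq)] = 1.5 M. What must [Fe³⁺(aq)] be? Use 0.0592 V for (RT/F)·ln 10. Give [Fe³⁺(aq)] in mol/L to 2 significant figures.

Br₂/Br⁻ is the cathode (higher E°); E°cell = +1.07 − (+0.78) = +0.29 V with n = 2.
Rearranging E = E° − (0.0592/n)·log Q gives log Q = 2(+0.29 − (+0.346))/0.0592 = −1.892.
The balanced reaction is Br2(l) + 2 Fe²⁺(aq) → 2 Br⁻(aq) + 2 Fe³⁺(aq), so Q = ([Br⁻(aq)]^2·[Fe³⁺(aq)]^2) / [Fe²⁺(aq)]^2.
Isolating [Fe³⁺(aq)] in Q = 10^{−1.892} yields log [Fe³⁺(aq)] = 0.116, i.e. 1.3 M.

1.3 M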